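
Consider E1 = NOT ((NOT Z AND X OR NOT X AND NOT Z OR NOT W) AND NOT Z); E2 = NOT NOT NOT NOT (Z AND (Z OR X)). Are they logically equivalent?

Yes

E1: NOT ((NOT Z AND X OR NOT X AND NOT Z OR NOT W) AND NOT Z)
    = NOT ((NOT Z OR NOT W) AND NOT Z)   [distribution]
    = NOT NOT Z   [absorption]
    = Z   [double negation]
E2: NOT NOT NOT NOT (Z AND (Z OR X))
    = NOT NOT NOT NOT Z   [absorption]
    = NOT NOT Z   [double negation]
    = Z   [double negation]
Both reduce to Z, so they are equivalent.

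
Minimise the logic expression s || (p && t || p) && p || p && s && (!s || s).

s || p

s || (p && t || p) && p || p && s && (!s || s)
= s || (p && t || p) && p || p && s   [complement / identity]
= s || p && p || p && s   [absorption]
= s || p && (p || s)   [distribution]
= s || p   [absorption]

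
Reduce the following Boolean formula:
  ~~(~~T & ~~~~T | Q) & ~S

~~(~~T & ~~~~T | Q) & ~S
= ~~(~~T & ~~T | Q) & ~S   (double negation)
= ~~(~~T | Q) & ~S   (idempotence)
= ~~(T | Q) & ~S   (double negation)
= (T | Q) & ~S   (double negation)

(T | Q) & ~S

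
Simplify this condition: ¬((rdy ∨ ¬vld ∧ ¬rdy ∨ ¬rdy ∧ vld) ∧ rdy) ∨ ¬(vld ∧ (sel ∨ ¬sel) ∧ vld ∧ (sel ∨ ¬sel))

¬rdy ∨ ¬vld

¬((rdy ∨ ¬vld ∧ ¬rdy ∨ ¬rdy ∧ vld) ∧ rdy) ∨ ¬(vld ∧ (sel ∨ ¬sel) ∧ vld ∧ (sel ∨ ¬sel))
= ¬((rdy ∨ ¬vld ∧ ¬rdy ∨ ¬rdy ∧ vld) ∧ rdy) ∨ ¬(vld ∧ (sel ∨ ¬sel))
= ¬((rdy ∨ ¬rdy) ∧ rdy) ∨ ¬(vld ∧ (sel ∨ ¬sel))
= ¬rdy ∨ ¬(vld ∧ (sel ∨ ¬sel))
= ¬rdy ∨ ¬vld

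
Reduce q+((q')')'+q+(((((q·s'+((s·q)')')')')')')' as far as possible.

1

q+((q')')'+q+(((((q·s'+((s·q)')')')')')')'
= q+((q')')'+q+(((((q·s'+s·q)')')')')'
= q+((q')')'+q+(((q·s'+s·q)')')'
= q+((q')')'+q+((q')')'
= q+((q')')'
= q+q'
= 1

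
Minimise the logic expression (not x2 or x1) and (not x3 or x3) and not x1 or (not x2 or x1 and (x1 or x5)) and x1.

not x2 or x1

(not x2 or x1) and (not x3 or x3) and not x1 or (not x2 or x1 and (x1 or x5)) and x1
= (not x2 or x1) and (not x3 or x3) and not x1 or (not x2 or x1) and x1
= (not x2 or x1) and not x1 or (not x2 or x1) and x1
= not x2 or x1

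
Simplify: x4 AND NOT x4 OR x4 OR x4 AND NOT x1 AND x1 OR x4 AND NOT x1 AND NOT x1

x4

x4 AND NOT x4 OR x4 OR x4 AND NOT x1 AND x1 OR x4 AND NOT x1 AND NOT x1
= x4 AND NOT x4 OR x4 OR x4 AND NOT x1
= x4 OR x4 AND NOT x1
= x4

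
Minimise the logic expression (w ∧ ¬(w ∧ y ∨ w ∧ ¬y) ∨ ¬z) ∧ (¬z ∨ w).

¬z

(w ∧ ¬(w ∧ y ∨ w ∧ ¬y) ∨ ¬z) ∧ (¬z ∨ w)
= (w ∧ ¬w ∨ ¬z) ∧ (¬z ∨ w)   [distribution]
= ¬z ∧ (¬z ∨ w)   [complement / identity]
= ¬z   [absorption]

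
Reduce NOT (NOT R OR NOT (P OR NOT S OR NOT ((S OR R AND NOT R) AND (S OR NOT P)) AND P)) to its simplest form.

NOT (NOT R OR NOT (P OR NOT S OR NOT ((S OR R AND NOT R) AND (S OR NOT P)) AND P))
= NOT (NOT R OR NOT (P OR NOT S OR NOT (S AND (S OR NOT P)) AND P))   — complement / identity
= NOT (NOT R OR NOT (P OR NOT S OR NOT S AND P))   — absorption
= NOT (NOT R OR NOT (P OR NOT S))   — absorption
= R AND (P OR NOT S)   — De Morgan

R AND (P OR NOT S)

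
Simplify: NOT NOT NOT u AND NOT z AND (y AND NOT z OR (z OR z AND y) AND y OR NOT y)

NOT NOT NOT u AND NOT z AND (y AND NOT z OR (z OR z AND y) AND y OR NOT y)
= NOT NOT NOT u AND NOT z AND (y AND NOT z OR z AND y OR NOT y)   [absorption]
= NOT NOT NOT u AND NOT z AND (y OR NOT y)   [distribution]
= NOT NOT NOT u AND NOT z   [complement / identity]
= NOT u AND NOT z   [double negation]

NOT u AND NOT z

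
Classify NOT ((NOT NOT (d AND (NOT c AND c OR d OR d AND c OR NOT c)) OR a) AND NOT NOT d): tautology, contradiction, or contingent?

NOT ((NOT NOT (d AND (NOT c AND c OR d OR d AND c OR NOT c)) OR a) AND NOT NOT d)
= NOT ((NOT NOT (d AND (NOT c AND c OR d OR NOT c)) OR a) AND NOT NOT d)   — absorption
= NOT ((NOT NOT (d AND (d OR NOT c)) OR a) AND NOT NOT d)   — complement / identity
= NOT ((NOT NOT d OR a) AND NOT NOT d)   — absorption
= NOT NOT NOT d   — absorption
= NOT d   — double negation
This depends on d, so it is not a constant.

contingent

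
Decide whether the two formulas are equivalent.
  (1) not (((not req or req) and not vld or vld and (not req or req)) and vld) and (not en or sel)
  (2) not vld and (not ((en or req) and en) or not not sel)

E1: not (((not req or req) and not vld or vld and (not req or req)) and vld) and (not en or sel)
    = not ((not req or req) and vld) and (not en or sel)   [distribution]
    = not vld and (not en or sel)   [complement / identity]
E2: not vld and (not ((en or req) and en) or not not sel)
    = not vld and (not ((en or req) and en) or sel)   [double negation]
    = not vld and (not en or sel)   [absorption]
Both reduce to not vld and (not en or sel), so they are equivalent.

Yes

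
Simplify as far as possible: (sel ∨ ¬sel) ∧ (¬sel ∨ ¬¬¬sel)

(sel ∨ ¬sel) ∧ (¬sel ∨ ¬¬¬sel)
= sel ∧ ¬¬¬sel ∨ ¬sel
= sel ∧ ¬sel ∨ ¬sel
= ¬sel

¬sel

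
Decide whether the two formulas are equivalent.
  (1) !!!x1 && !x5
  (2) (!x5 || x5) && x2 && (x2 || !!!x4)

No

E1: !!!x1 && !x5
    = !x1 && !x5
E2: (!x5 || x5) && x2 && (x2 || !!!x4)
    = x2 && (x2 || !!!x4)
    = x2 && (x2 || !x4)
    = x2
These differ: at x1=0, x2=0, x4=0, x5=0, E1 = 1 but E2 = 0.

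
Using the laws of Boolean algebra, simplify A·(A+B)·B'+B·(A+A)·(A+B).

A·(A+B)·B'+B·(A+A)·(A+B)
= A·(A+B)·B'+B·A·(A+B)   — idempotence
= A·(A+B)   — distribution
= A   — absorption

A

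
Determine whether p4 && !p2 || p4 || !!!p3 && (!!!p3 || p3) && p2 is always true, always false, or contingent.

p4 && !p2 || p4 || !!!p3 && (!!!p3 || p3) && p2
= p4 && !p2 || p4 || !!!p3 && (!p3 || p3) && p2
= p4 && !p2 || p4 || !!!p3 && p2
= p4 && !p2 || p4 || !p3 && p2
= p4 || !p3 && p2
This depends on p2, p3, p4, so it is not a constant.

contingent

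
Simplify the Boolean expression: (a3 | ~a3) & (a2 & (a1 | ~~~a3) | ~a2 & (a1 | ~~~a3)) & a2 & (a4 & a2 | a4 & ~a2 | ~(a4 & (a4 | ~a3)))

(a1 | ~a3) & a2

(a3 | ~a3) & (a2 & (a1 | ~~~a3) | ~a2 & (a1 | ~~~a3)) & a2 & (a4 & a2 | a4 & ~a2 | ~(a4 & (a4 | ~a3)))
= (a3 | ~a3) & (a2 & (a1 | ~~~a3) | ~a2 & (a1 | ~~~a3)) & a2 & (a4 | ~(a4 & (a4 | ~a3)))   [distribution]
= (a2 & (a1 | ~~~a3) | ~a2 & (a1 | ~~~a3)) & a2 & (a4 | ~(a4 & (a4 | ~a3)))   [complement / identity]
= (a2 & (a1 | ~~~a3) | ~a2 & (a1 | ~~~a3)) & a2 & (a4 | ~a4)   [absorption]
= (a1 | ~~~a3) & a2 & (a4 | ~a4)   [distribution]
= (a1 | ~a3) & a2 & (a4 | ~a4)   [double negation]
= (a1 | ~a3) & a2   [complement / identity]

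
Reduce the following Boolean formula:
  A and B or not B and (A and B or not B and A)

A and B or not B and (A and B or not B and A)
= A and B or not B and A   [distribution]
= A   [distribution]

A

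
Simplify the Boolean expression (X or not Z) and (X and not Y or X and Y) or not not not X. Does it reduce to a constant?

True

(X or not Z) and (X and not Y or X and Y) or not not not X
= (X or not Z) and X or not not not X   [distribution]
= (X or not Z) and X or not X   [double negation]
= X or not X   [absorption]
= True   [complement]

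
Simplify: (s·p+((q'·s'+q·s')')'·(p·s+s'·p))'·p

(s·p+((q'·s'+q·s')')'·(p·s+s'·p))'·p
= (s·p+((s')')'·(p·s+s'·p))'·p   [distribution]
= (s·p+((s')')'·p)'·p   [distribution]
= (s·p+s'·p)'·p   [double negation]
= p'·p   [distribution]
= 0   [complement]

0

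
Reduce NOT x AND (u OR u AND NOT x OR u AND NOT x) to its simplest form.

NOT x AND u

NOT x AND (u OR u AND NOT x OR u AND NOT x)
= NOT x AND (u OR u AND NOT x)
= NOT x AND u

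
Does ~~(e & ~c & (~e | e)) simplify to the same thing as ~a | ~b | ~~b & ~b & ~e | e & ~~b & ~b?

No

E1: ~~(e & ~c & (~e | e))
    = e & ~c & (~e | e)   (double negation)
    = e & ~c   (complement / identity)
E2: ~a | ~b | ~~b & ~b & ~e | e & ~~b & ~b
    = ~a | ~b | ~~b & ~b   (distribution)
    = ~a | ~b | b & ~b   (double negation)
    = ~a | ~b   (complement / identity)
These differ: at a=0, b=0, c=0, e=0, E1 = 0 but E2 = 1.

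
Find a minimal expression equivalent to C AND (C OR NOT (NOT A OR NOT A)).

C

C AND (C OR NOT (NOT A OR NOT A))
= C AND (C OR A AND A)   — De Morgan
= C AND (C OR A)   — idempotence
= C   — absorption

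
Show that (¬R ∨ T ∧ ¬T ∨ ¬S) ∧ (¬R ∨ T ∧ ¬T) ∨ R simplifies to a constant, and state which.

True

(¬R ∨ T ∧ ¬T ∨ ¬S) ∧ (¬R ∨ T ∧ ¬T) ∨ R
= ¬R ∨ T ∧ ¬T ∨ R   [absorption]
= ¬R ∨ R   [complement / identity]
= True   [complement]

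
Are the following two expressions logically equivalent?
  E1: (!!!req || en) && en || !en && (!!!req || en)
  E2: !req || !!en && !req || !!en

Yes

E1: (!!!req || en) && en || !en && (!!!req || en)
    = !!!req || en   (distribution)
    = !req || en   (double negation)
E2: !req || !!en && !req || !!en
    = !req || !!en   (absorption)
    = !req || en   (double negation)
Both reduce to !req || en, so they are equivalent.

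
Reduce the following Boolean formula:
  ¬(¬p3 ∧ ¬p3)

¬(¬p3 ∧ ¬p3)
= p3 ∨ p3   (De Morgan)
= p3   (idempotence)

p3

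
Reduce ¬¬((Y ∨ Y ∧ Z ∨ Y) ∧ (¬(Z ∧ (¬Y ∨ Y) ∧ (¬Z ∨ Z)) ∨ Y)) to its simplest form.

Y

¬¬((Y ∨ Y ∧ Z ∨ Y) ∧ (¬(Z ∧ (¬Y ∨ Y) ∧ (¬Z ∨ Z)) ∨ Y))
= ¬¬((Y ∨ Y) ∧ (¬(Z ∧ (¬Y ∨ Y) ∧ (¬Z ∨ Z)) ∨ Y))
= ¬¬(Y ∨ Y ∧ ¬(Z ∧ (¬Y ∨ Y) ∧ (¬Z ∨ Z)))
= ¬¬(Y ∨ Y ∧ ¬(Z ∧ (¬Y ∨ Y)))
= ¬¬(Y ∨ Y ∧ ¬Z)
= ¬¬Y
= Y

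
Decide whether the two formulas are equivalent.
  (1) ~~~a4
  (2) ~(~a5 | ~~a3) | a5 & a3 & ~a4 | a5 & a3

No

E1: ~~~a4
    = ~a4
E2: ~(~a5 | ~~a3) | a5 & a3 & ~a4 | a5 & a3
    = a5 & ~a3 | a5 & a3 & ~a4 | a5 & a3
    = a5 & ~a3 | a5 & a3
    = a5
These differ: at a3=0, a4=0, a5=0, E1 = 1 but E2 = 0.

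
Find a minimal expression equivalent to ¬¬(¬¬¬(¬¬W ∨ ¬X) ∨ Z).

¬¬(¬¬¬(¬¬W ∨ ¬X) ∨ Z)
= ¬¬¬(¬¬W ∨ ¬X) ∨ Z
= ¬(¬¬W ∨ ¬X) ∨ Z
= ¬W ∧ X ∨ Z

¬W ∧ X ∨ Z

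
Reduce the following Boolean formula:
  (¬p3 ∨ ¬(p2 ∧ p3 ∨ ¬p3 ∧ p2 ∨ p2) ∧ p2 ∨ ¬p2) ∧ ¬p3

(¬p3 ∨ ¬(p2 ∧ p3 ∨ ¬p3 ∧ p2 ∨ p2) ∧ p2 ∨ ¬p2) ∧ ¬p3
= (¬p3 ∨ ¬((p3 ∨ ¬p3) ∧ p2 ∨ p2) ∧ p2 ∨ ¬p2) ∧ ¬p3   — distribution
= (¬p3 ∨ ¬(p2 ∨ p2) ∧ p2 ∨ ¬p2) ∧ ¬p3   — complement / identity
= (¬p3 ∨ ¬p2 ∧ p2 ∨ ¬p2) ∧ ¬p3   — idempotence
= (¬p3 ∨ ¬p2) ∧ ¬p3   — complement / identity
= ¬p3   — absorption

¬p3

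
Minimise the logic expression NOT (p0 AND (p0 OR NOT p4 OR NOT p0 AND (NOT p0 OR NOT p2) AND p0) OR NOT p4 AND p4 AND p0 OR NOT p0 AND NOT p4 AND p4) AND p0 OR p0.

p0

NOT (p0 AND (p0 OR NOT p4 OR NOT p0 AND (NOT p0 OR NOT p2) AND p0) OR NOT p4 AND p4 AND p0 OR NOT p0 AND NOT p4 AND p4) AND p0 OR p0
= NOT (p0 AND (p0 OR NOT p4 OR NOT p0 AND (NOT p0 OR NOT p2) AND p0) OR NOT p4 AND p4) AND p0 OR p0   (distribution)
= NOT (p0 AND (p0 OR NOT p4 OR NOT p0 AND (NOT p0 OR NOT p2) AND p0)) AND p0 OR p0   (complement / identity)
= NOT (p0 AND (p0 OR NOT p4 OR NOT p0 AND p0)) AND p0 OR p0   (absorption)
= NOT (p0 AND (p0 OR NOT p4)) AND p0 OR p0   (complement / identity)
= NOT p0 AND p0 OR p0   (absorption)
= p0   (complement / identity)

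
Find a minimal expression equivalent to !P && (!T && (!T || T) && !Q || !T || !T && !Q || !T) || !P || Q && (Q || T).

!P || Q

!P && (!T && (!T || T) && !Q || !T || !T && !Q || !T) || !P || Q && (Q || T)
= !P && (!T && !Q || !T || !T && !Q || !T) || !P || Q && (Q || T)   — complement / identity
= !P && (!T && !Q || !T || !T && !Q || !T) || !P || Q   — absorption
= !P && (!T && !Q || !T) || !P || Q   — idempotence
= !P && !T || !P || Q   — absorption
= !P || Q   — absorption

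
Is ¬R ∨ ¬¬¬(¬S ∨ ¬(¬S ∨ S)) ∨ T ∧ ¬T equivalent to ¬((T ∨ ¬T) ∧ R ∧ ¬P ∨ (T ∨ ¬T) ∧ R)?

E1: ¬R ∨ ¬¬¬(¬S ∨ ¬(¬S ∨ S)) ∨ T ∧ ¬T
    = ¬R ∨ ¬¬(S ∧ (¬S ∨ S)) ∨ T ∧ ¬T   — De Morgan
    = ¬R ∨ ¬¬S ∨ T ∧ ¬T   — complement / identity
    = ¬R ∨ S ∨ T ∧ ¬T   — double negation
    = ¬R ∨ S   — complement / identity
E2: ¬((T ∨ ¬T) ∧ R ∧ ¬P ∨ (T ∨ ¬T) ∧ R)
    = ¬((T ∨ ¬T) ∧ R)   — absorption
    = ¬R   — complement / identity
These differ: at P=0, R=1, S=1, T=0, E1 = 1 but E2 = 0.

No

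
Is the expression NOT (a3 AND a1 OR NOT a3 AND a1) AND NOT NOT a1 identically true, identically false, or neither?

identically false

NOT (a3 AND a1 OR NOT a3 AND a1) AND NOT NOT a1
= NOT (a3 AND a1 OR NOT a3 AND a1) AND a1   [double negation]
= NOT a1 AND a1   [distribution]
= FALSE   [complement]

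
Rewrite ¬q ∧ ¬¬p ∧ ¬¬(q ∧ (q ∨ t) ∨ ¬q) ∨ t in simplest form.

¬q ∧ p ∨ t

¬q ∧ ¬¬p ∧ ¬¬(q ∧ (q ∨ t) ∨ ¬q) ∨ t
= ¬q ∧ p ∧ ¬¬(q ∧ (q ∨ t) ∨ ¬q) ∨ t   — double negation
= ¬q ∧ p ∧ ¬¬(q ∨ ¬q) ∨ t   — absorption
= ¬q ∧ p ∧ (q ∨ ¬q) ∨ t   — double negation
= ¬q ∧ p ∨ t   — complement / identity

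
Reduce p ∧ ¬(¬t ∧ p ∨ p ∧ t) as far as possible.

p ∧ ¬(¬t ∧ p ∨ p ∧ t)
= p ∧ ¬p   (distribution)
= False   (complement)

False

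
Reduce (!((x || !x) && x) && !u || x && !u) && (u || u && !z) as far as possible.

false

(!((x || !x) && x) && !u || x && !u) && (u || u && !z)
= (!x && !u || x && !u) && (u || u && !z)   — complement / identity
= !u && (u || u && !z)   — distribution
= !u && u   — absorption
= false   — complement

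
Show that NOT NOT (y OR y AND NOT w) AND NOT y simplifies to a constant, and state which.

FALSE

NOT NOT (y OR y AND NOT w) AND NOT y
= NOT NOT y AND NOT y   (absorption)
= y AND NOT y   (double negation)
= FALSE   (complement)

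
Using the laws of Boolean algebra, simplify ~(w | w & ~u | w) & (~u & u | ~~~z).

~w & ~z

~(w | w & ~u | w) & (~u & u | ~~~z)
= ~(w | w) & (~u & u | ~~~z)   [absorption]
= ~(w | w) & ~~~z   [complement / identity]
= ~w & ~~~z   [idempotence]
= ~w & ~z   [double negation]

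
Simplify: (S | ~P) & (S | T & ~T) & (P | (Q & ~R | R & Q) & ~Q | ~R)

S & (P | ~R)

(S | ~P) & (S | T & ~T) & (P | (Q & ~R | R & Q) & ~Q | ~R)
= (S | ~P) & S & (P | (Q & ~R | R & Q) & ~Q | ~R)   (complement / identity)
= S & (P | (Q & ~R | R & Q) & ~Q | ~R)   (absorption)
= S & (P | Q & ~Q | ~R)   (distribution)
= S & (P | ~R)   (complement / identity)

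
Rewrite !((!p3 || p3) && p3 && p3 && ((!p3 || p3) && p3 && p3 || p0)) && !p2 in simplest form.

!((!p3 || p3) && p3 && p3 && ((!p3 || p3) && p3 && p3 || p0)) && !p2
= !((!p3 || p3) && p3 && p3) && !p2   — absorption
= !((!p3 || p3) && p3) && !p2   — idempotence
= !p3 && !p2   — complement / identity

!p3 && !p2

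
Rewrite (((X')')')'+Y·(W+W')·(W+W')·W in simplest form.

(((X')')')'+Y·(W+W')·(W+W')·W
= (((X')')')'+Y·(W+W')·W   (complement / identity)
= (((X')')')'+Y·W   (complement / identity)
= (X')'+Y·W   (double negation)
= X+Y·W   (double negation)

X+Y·W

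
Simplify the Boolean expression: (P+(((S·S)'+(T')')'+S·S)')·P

(P+(((S·S)'+(T')')'+S·S)')·P
= (P+(S·S·T'+S·S)')·P
= (P+(S·S)')·P
= (P+S')·P
= P

P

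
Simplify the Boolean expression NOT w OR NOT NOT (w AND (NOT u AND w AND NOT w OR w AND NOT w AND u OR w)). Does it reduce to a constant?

TRUE

NOT w OR NOT NOT (w AND (NOT u AND w AND NOT w OR w AND NOT w AND u OR w))
= NOT w OR NOT NOT (w AND (w AND NOT w OR w))
= NOT w OR NOT NOT (w AND w)
= NOT w OR NOT NOT w
= NOT w OR w
= TRUE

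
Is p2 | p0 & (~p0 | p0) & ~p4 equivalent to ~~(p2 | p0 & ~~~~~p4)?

E1: p2 | p0 & (~p0 | p0) & ~p4
    = p2 | p0 & ~p4   [complement / identity]
E2: ~~(p2 | p0 & ~~~~~p4)
    = ~~(p2 | p0 & ~~~p4)   [double negation]
    = ~~(p2 | p0 & ~p4)   [double negation]
    = p2 | p0 & ~p4   [double negation]
Both reduce to p2 | p0 & ~p4, so they are equivalent.

Yes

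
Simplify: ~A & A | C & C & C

C

~A & A | C & C & C
= ~A & A | C & C   (idempotence)
= ~A & A | C   (idempotence)
= C   (complement / identity)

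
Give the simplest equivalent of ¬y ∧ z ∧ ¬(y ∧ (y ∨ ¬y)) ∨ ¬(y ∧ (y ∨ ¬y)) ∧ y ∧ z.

¬y ∧ z ∧ ¬(y ∧ (y ∨ ¬y)) ∨ ¬(y ∧ (y ∨ ¬y)) ∧ y ∧ z
= (¬y ∧ z ∨ y ∧ z) ∧ ¬(y ∧ (y ∨ ¬y))   [distribution]
= (¬y ∧ z ∨ y ∧ z) ∧ ¬y   [complement / identity]
= z ∧ ¬y   [distribution]

z ∧ ¬y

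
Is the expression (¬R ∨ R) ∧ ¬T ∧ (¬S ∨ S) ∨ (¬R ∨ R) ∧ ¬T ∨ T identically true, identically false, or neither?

identically true

(¬R ∨ R) ∧ ¬T ∧ (¬S ∨ S) ∨ (¬R ∨ R) ∧ ¬T ∨ T
= (¬R ∨ R) ∧ ¬T ∨ (¬R ∨ R) ∧ ¬T ∨ T   — complement / identity
= (¬R ∨ R) ∧ ¬T ∨ T   — idempotence
= ¬T ∨ T   — complement / identity
= True   — complement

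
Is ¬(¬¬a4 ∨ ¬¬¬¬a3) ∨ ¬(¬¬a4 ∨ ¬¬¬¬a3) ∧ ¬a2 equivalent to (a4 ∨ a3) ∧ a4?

E1: ¬(¬¬a4 ∨ ¬¬¬¬a3) ∨ ¬(¬¬a4 ∨ ¬¬¬¬a3) ∧ ¬a2
    = ¬(¬¬a4 ∨ ¬¬¬¬a3)   — absorption
    = ¬(¬¬a4 ∨ ¬¬a3)   — double negation
    = ¬a4 ∧ ¬a3   — De Morgan
E2: (a4 ∨ a3) ∧ a4
    = a4   — absorption
These differ: at a2=0, a3=0, a4=1, E1 = 0 but E2 = 1.

No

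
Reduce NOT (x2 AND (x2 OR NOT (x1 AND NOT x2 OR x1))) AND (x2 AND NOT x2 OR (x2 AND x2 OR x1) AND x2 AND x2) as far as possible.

NOT (x2 AND (x2 OR NOT (x1 AND NOT x2 OR x1))) AND (x2 AND NOT x2 OR (x2 AND x2 OR x1) AND x2 AND x2)
= NOT (x2 AND (x2 OR NOT (x1 AND NOT x2 OR x1))) AND (x2 AND NOT x2 OR x2 AND x2)   [absorption]
= NOT (x2 AND (x2 OR NOT x1)) AND (x2 AND NOT x2 OR x2 AND x2)   [absorption]
= NOT (x2 AND (x2 OR NOT x1)) AND x2 AND (NOT x2 OR x2)   [distribution]
= NOT (x2 AND (x2 OR NOT x1)) AND x2   [complement / identity]
= NOT x2 AND x2   [absorption]
= FALSE   [complement]

FALSE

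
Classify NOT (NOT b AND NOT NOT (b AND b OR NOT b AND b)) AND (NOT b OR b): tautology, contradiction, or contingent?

NOT (NOT b AND NOT NOT (b AND b OR NOT b AND b)) AND (NOT b OR b)
= (b OR NOT (b AND b OR NOT b AND b)) AND (NOT b OR b)   — De Morgan
= b OR NOT (b AND b OR NOT b AND b)   — complement / identity
= b OR NOT b   — distribution
= TRUE   — complement

tautology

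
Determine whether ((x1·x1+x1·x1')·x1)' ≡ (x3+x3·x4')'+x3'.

E1: ((x1·x1+x1·x1')·x1)'
    = (x1·x1)'
    = x1'
E2: (x3+x3·x4')'+x3'
    = x3'+x3'
    = x3'
These differ: at x1=0, x3=1, x4=0, E1 = 1 but E2 = 0.

No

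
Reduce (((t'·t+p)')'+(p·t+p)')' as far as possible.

(((t'·t+p)')'+(p·t+p)')'
= (t'·t+p)'·(p·t+p)   — De Morgan
= p'·(p·t+p)   — complement / identity
= p'·p   — absorption
= 0   — complement

0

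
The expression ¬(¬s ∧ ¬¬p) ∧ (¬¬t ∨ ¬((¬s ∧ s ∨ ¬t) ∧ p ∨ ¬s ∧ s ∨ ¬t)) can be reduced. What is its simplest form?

(s ∨ ¬p) ∧ t

¬(¬s ∧ ¬¬p) ∧ (¬¬t ∨ ¬((¬s ∧ s ∨ ¬t) ∧ p ∨ ¬s ∧ s ∨ ¬t))
= ¬(¬s ∧ ¬¬p) ∧ (¬¬t ∨ ¬(¬s ∧ s ∨ ¬t))   [absorption]
= ¬(¬s ∧ ¬¬p) ∧ (¬¬t ∨ ¬¬t)   [complement / identity]
= ¬(¬s ∧ ¬¬p) ∧ ¬¬t   [idempotence]
= ¬(¬s ∧ ¬¬p) ∧ t   [double negation]
= (s ∨ ¬p) ∧ t   [De Morgan]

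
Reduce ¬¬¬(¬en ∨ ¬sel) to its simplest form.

¬¬¬(¬en ∨ ¬sel)
= ¬(¬en ∨ ¬sel)
= en ∧ sel

en ∧ sel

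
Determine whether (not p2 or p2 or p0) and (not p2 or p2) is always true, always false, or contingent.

(not p2 or p2 or p0) and (not p2 or p2)
= not p2 or p2   — absorption
= True   — complement

always true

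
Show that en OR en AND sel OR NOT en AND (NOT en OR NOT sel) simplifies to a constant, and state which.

TRUE

en OR en AND sel OR NOT en AND (NOT en OR NOT sel)
= en OR NOT en AND (NOT en OR NOT sel)
= en OR NOT en
= TRUE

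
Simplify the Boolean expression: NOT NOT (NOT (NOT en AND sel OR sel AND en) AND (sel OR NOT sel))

NOT NOT (NOT (NOT en AND sel OR sel AND en) AND (sel OR NOT sel))
= NOT (NOT en AND sel OR sel AND en) AND (sel OR NOT sel)   [double negation]
= NOT (NOT en AND sel OR sel AND en)   [complement / identity]
= NOT sel   [distribution]

NOT sel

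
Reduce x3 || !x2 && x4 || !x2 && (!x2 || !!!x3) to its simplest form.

x3 || !x2

x3 || !x2 && x4 || !x2 && (!x2 || !!!x3)
= x3 || !x2 && x4 || !x2 && (!x2 || !x3)
= x3 || !x2 && x4 || !x2
= x3 || !x2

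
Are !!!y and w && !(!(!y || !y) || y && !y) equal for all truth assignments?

E1: !!!y
    = !y   — double negation
E2: w && !(!(!y || !y) || y && !y)
    = w && !(y && y || y && !y)   — De Morgan
    = w && !y   — distribution
These differ: at w=0, y=0, E1 = 1 but E2 = 0.

No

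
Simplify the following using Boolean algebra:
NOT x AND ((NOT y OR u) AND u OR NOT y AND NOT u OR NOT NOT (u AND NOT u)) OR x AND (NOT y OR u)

NOT x AND ((NOT y OR u) AND u OR NOT y AND NOT u OR NOT NOT (u AND NOT u)) OR x AND (NOT y OR u)
= NOT x AND ((NOT y OR u) AND u OR NOT y AND NOT u OR u AND NOT u) OR x AND (NOT y OR u)
= NOT x AND ((NOT y OR u) AND u OR (NOT y OR u) AND NOT u) OR x AND (NOT y OR u)
= NOT x AND (NOT y OR u) OR x AND (NOT y OR u)
= NOT y OR u

NOT y OR u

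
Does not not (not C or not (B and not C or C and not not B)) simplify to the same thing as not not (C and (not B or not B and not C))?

No

E1: not not (not C or not (B and not C or C and not not B))
    = not not (not C or not (B and not C or C and B))   (double negation)
    = not not (not C or not B)   (distribution)
    = not C or not B   (double negation)
E2: not not (C and (not B or not B and not C))
    = not not (C and not B)   (absorption)
    = C and not B   (double negation)
These differ: at B=0, C=0, E1 = 1 but E2 = 0.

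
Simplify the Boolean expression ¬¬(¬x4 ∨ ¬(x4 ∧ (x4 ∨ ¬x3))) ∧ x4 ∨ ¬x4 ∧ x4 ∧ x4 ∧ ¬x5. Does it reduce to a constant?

False

¬¬(¬x4 ∨ ¬(x4 ∧ (x4 ∨ ¬x3))) ∧ x4 ∨ ¬x4 ∧ x4 ∧ x4 ∧ ¬x5
= ¬¬(¬x4 ∨ ¬(x4 ∧ (x4 ∨ ¬x3))) ∧ x4 ∨ ¬x4 ∧ x4 ∧ ¬x5   [idempotence]
= ¬¬(¬x4 ∨ ¬x4) ∧ x4 ∨ ¬x4 ∧ x4 ∧ ¬x5   [absorption]
= (¬x4 ∨ ¬x4) ∧ x4 ∨ ¬x4 ∧ x4 ∧ ¬x5   [double negation]
= ¬x4 ∧ x4 ∨ ¬x4 ∧ x4 ∧ ¬x5   [idempotence]
= ¬x4 ∧ x4   [absorption]
= False   [complement]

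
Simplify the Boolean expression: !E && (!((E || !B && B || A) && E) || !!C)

!E

!E && (!((E || !B && B || A) && E) || !!C)
= !E && (!((E || A) && E) || !!C)   [complement / identity]
= !E && (!((E || A) && E) || C)   [double negation]
= !E && (!E || C)   [absorption]
= !E   [absorption]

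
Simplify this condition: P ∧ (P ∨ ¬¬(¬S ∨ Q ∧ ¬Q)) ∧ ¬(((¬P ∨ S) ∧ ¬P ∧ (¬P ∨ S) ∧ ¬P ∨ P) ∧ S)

P ∧ (P ∨ ¬¬(¬S ∨ Q ∧ ¬Q)) ∧ ¬(((¬P ∨ S) ∧ ¬P ∧ (¬P ∨ S) ∧ ¬P ∨ P) ∧ S)
= P ∧ (P ∨ ¬¬(¬S ∨ Q ∧ ¬Q)) ∧ ¬(((¬P ∨ S) ∧ ¬P ∨ P) ∧ S)   (idempotence)
= P ∧ (P ∨ ¬¬(¬S ∨ Q ∧ ¬Q)) ∧ ¬((¬P ∨ P) ∧ S)   (absorption)
= P ∧ (P ∨ ¬¬¬S) ∧ ¬((¬P ∨ P) ∧ S)   (complement / identity)
= P ∧ (P ∨ ¬S) ∧ ¬((¬P ∨ P) ∧ S)   (double negation)
= P ∧ (P ∨ ¬S) ∧ ¬S   (complement / identity)
= P ∧ ¬S   (absorption)

P ∧ ¬S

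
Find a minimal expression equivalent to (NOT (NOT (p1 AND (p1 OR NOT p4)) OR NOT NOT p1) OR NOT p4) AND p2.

NOT p4 AND p2

(NOT (NOT (p1 AND (p1 OR NOT p4)) OR NOT NOT p1) OR NOT p4) AND p2
= (NOT (NOT p1 OR NOT NOT p1) OR NOT p4) AND p2
= (p1 AND NOT p1 OR NOT p4) AND p2
= NOT p4 AND p2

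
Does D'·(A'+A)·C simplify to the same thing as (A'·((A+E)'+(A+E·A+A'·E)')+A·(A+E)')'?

No

E1: D'·(A'+A)·C
    = D'·C   (complement / identity)
E2: (A'·((A+E)'+(A+E·A+A'·E)')+A·(A+E)')'
    = (A'·((A+E)'+(A+E)')+A·(A+E)')'   (distribution)
    = (A'·(A+E)'+A·(A+E)')'   (idempotence)
    = ((A+E)')'   (distribution)
    = A+E   (double negation)
These differ: at A=1, C=0, D=1, E=1, E1 = 0 but E2 = 1.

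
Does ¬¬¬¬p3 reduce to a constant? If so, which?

¬¬¬¬p3
= ¬¬p3   — double negation
= p3   — double negation
This depends on p3, so it is not a constant.

no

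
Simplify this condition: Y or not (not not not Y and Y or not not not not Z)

Y or not Z

Y or not (not not not Y and Y or not not not not Z)
= Y or not (not not not Y and Y or not not Z)   [double negation]
= Y or not (not Y and Y or not not Z)   [double negation]
= Y or not not not Z   [complement / identity]
= Y or not Z   [double negation]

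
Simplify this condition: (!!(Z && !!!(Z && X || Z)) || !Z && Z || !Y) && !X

!Y && !X

(!!(Z && !!!(Z && X || Z)) || !Z && Z || !Y) && !X
= (!!(Z && !!!(Z && X || Z)) || !Y) && !X   [complement / identity]
= (!!(Z && !(Z && X || Z)) || !Y) && !X   [double negation]
= (Z && !(Z && X || Z) || !Y) && !X   [double negation]
= (Z && !Z || !Y) && !X   [absorption]
= !Y && !X   [complement / identity]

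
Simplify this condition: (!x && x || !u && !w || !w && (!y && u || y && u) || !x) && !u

(!x && x || !u && !w || !w && (!y && u || y && u) || !x) && !u
= (!x && x || !u && !w || !w && u || !x) && !u   [distribution]
= (!u && !w || !w && u || !x) && !u   [complement / identity]
= (!w || !x) && !u   [distribution]

(!w || !x) && !u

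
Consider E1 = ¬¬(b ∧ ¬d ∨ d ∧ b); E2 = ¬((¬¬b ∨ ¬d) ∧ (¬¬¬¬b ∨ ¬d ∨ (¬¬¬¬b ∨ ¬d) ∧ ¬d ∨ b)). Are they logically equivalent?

E1: ¬¬(b ∧ ¬d ∨ d ∧ b)
    = ¬¬b   [distribution]
    = b   [double negation]
E2: ¬((¬¬b ∨ ¬d) ∧ (¬¬¬¬b ∨ ¬d ∨ (¬¬¬¬b ∨ ¬d) ∧ ¬d ∨ b))
    = ¬((¬¬b ∨ ¬d) ∧ (¬¬¬¬b ∨ ¬d ∨ b))   [absorption]
    = ¬((¬¬b ∨ ¬d) ∧ (¬¬b ∨ ¬d ∨ b))   [double negation]
    = ¬(¬¬b ∨ ¬d)   [absorption]
    = ¬b ∧ d   [De Morgan]
These differ: at b=1, d=1, E1 = 1 but E2 = 0.

No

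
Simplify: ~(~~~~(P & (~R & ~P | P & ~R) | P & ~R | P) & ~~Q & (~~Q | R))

~(~~~~(P & (~R & ~P | P & ~R) | P & ~R | P) & ~~Q & (~~Q | R))
= ~(~~~~(P & (~R & ~P | P & ~R) | P & ~R | P) & ~~Q)   — absorption
= ~(~~~~(P & ~R | P & ~R | P) & ~~Q)   — distribution
= ~(~~~~(P & ~R | P) & ~~Q)   — idempotence
= ~(~~(P & ~R | P) & ~~Q)   — double negation
= ~(P & ~R | P) | ~Q   — De Morgan
= ~P | ~Q   — absorption

~P | ~Q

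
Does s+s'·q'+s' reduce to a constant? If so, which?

s+s'·q'+s'
= s+s'   [absorption]
= 1   [complement]

yes, True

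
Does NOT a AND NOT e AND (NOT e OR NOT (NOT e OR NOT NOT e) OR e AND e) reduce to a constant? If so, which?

no

NOT a AND NOT e AND (NOT e OR NOT (NOT e OR NOT NOT e) OR e AND e)
= NOT a AND NOT e AND (NOT e OR e AND NOT e OR e AND e)   (De Morgan)
= NOT a AND NOT e AND (NOT e OR e)   (distribution)
= NOT a AND NOT e   (complement / identity)
This depends on a, e, so it is not a constant.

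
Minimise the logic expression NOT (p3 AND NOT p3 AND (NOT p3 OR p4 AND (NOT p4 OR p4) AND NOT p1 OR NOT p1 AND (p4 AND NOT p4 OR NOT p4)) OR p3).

NOT p3

NOT (p3 AND NOT p3 AND (NOT p3 OR p4 AND (NOT p4 OR p4) AND NOT p1 OR NOT p1 AND (p4 AND NOT p4 OR NOT p4)) OR p3)
= NOT (p3 AND NOT p3 AND (NOT p3 OR p4 AND NOT p1 OR NOT p1 AND (p4 AND NOT p4 OR NOT p4)) OR p3)   — complement / identity
= NOT (p3 AND NOT p3 AND (NOT p3 OR p4 AND NOT p1 OR NOT p1 AND NOT p4) OR p3)   — complement / identity
= NOT (p3 AND NOT p3 AND (NOT p3 OR NOT p1) OR p3)   — distribution
= NOT (p3 AND NOT p3 OR p3)   — absorption
= NOT p3   — complement / identity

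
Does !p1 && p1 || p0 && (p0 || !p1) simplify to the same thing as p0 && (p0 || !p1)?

Yes

E1: !p1 && p1 || p0 && (p0 || !p1)
    = p0 && (p0 || !p1)
    = p0
E2: p0 && (p0 || !p1)
    = p0
Both reduce to p0, so they are equivalent.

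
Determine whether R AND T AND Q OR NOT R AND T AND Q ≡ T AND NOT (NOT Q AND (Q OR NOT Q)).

Yes

E1: R AND T AND Q OR NOT R AND T AND Q
    = T AND Q
E2: T AND NOT (NOT Q AND (Q OR NOT Q))
    = T AND NOT NOT Q
    = T AND Q
Both reduce to T AND Q, so they are equivalent.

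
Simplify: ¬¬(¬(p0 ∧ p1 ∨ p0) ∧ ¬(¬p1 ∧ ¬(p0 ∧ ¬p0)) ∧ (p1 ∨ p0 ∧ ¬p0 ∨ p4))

¬p0 ∧ p1

¬¬(¬(p0 ∧ p1 ∨ p0) ∧ ¬(¬p1 ∧ ¬(p0 ∧ ¬p0)) ∧ (p1 ∨ p0 ∧ ¬p0 ∨ p4))
= ¬¬(¬(p0 ∧ p1 ∨ p0) ∧ (p1 ∨ p0 ∧ ¬p0) ∧ (p1 ∨ p0 ∧ ¬p0 ∨ p4))   [De Morgan]
= ¬¬(¬p0 ∧ (p1 ∨ p0 ∧ ¬p0) ∧ (p1 ∨ p0 ∧ ¬p0 ∨ p4))   [absorption]
= ¬¬(¬p0 ∧ (p1 ∨ p0 ∧ ¬p0))   [absorption]
= ¬¬(¬p0 ∧ p1)   [complement / identity]
= ¬p0 ∧ p1   [double negation]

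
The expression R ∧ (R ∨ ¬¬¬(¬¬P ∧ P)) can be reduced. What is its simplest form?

R

R ∧ (R ∨ ¬¬¬(¬¬P ∧ P))
= R ∧ (R ∨ ¬(¬¬P ∧ P))   — double negation
= R ∧ (R ∨ ¬(P ∧ P))   — double negation
= R ∧ (R ∨ ¬P)   — idempotence
= R   — absorption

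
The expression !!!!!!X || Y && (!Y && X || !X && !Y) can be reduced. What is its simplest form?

X

!!!!!!X || Y && (!Y && X || !X && !Y)
= !!!!!!X || Y && !Y
= !!!!!!X
= !!!!X
= !!X
= X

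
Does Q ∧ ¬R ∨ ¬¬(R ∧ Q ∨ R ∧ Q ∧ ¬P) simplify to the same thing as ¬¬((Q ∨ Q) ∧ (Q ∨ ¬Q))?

Yes

E1: Q ∧ ¬R ∨ ¬¬(R ∧ Q ∨ R ∧ Q ∧ ¬P)
    = Q ∧ ¬R ∨ ¬¬(R ∧ Q)   [absorption]
    = Q ∧ ¬R ∨ R ∧ Q   [double negation]
    = Q   [distribution]
E2: ¬¬((Q ∨ Q) ∧ (Q ∨ ¬Q))
    = (Q ∨ Q) ∧ (Q ∨ ¬Q)   [double negation]
    = Q ∨ Q ∧ ¬Q   [distribution]
    = Q   [complement / identity]
Both reduce to Q, so they are equivalent.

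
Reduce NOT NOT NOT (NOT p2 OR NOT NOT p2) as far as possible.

FALSE

NOT NOT NOT (NOT p2 OR NOT NOT p2)
= NOT NOT (p2 AND NOT p2)
= p2 AND NOT p2
= FALSE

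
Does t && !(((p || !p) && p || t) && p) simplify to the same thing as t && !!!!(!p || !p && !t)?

E1: t && !(((p || !p) && p || t) && p)
    = t && !((p || t) && p)   — complement / identity
    = t && !p   — absorption
E2: t && !!!!(!p || !p && !t)
    = t && !!!!!p   — absorption
    = t && !!!p   — double negation
    = t && !p   — double negation
Both reduce to t && !p, so they are equivalent.

Yes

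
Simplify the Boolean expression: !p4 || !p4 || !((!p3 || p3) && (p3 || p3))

!p4 || !p3

!p4 || !p4 || !((!p3 || p3) && (p3 || p3))
= !p4 || !((!p3 || p3) && (p3 || p3))   (idempotence)
= !p4 || !(p3 || p3)   (complement / identity)
= !p4 || !p3   (idempotence)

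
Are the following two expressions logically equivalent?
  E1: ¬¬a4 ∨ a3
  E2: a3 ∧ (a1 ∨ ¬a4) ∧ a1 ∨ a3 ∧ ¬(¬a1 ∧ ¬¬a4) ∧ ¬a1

No

E1: ¬¬a4 ∨ a3
    = a4 ∨ a3   [double negation]
E2: a3 ∧ (a1 ∨ ¬a4) ∧ a1 ∨ a3 ∧ ¬(¬a1 ∧ ¬¬a4) ∧ ¬a1
    = a3 ∧ (a1 ∨ ¬a4) ∧ a1 ∨ a3 ∧ (a1 ∨ ¬a4) ∧ ¬a1   [De Morgan]
    = a3 ∧ (a1 ∨ ¬a4)   [distribution]
These differ: at a1=0, a3=0, a4=1, E1 = 1 but E2 = 0.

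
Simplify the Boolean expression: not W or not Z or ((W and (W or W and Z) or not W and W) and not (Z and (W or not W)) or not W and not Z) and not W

not W or not Z

not W or not Z or ((W and (W or W and Z) or not W and W) and not (Z and (W or not W)) or not W and not Z) and not W
= not W or not Z or ((W and W or not W and W) and not (Z and (W or not W)) or not W and not Z) and not W   — absorption
= not W or not Z or ((W and W or not W and W) and not Z or not W and not Z) and not W   — complement / identity
= not W or not Z or (W and not Z or not W and not Z) and not W   — distribution
= not W or not Z or not Z and not W   — distribution
= not W or not Z   — absorption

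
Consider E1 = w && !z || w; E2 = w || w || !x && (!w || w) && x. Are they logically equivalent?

Yes

E1: w && !z || w
    = w
E2: w || w || !x && (!w || w) && x
    = w || w || !x && x
    = w || w
    = w
Both reduce to w, so they are equivalent.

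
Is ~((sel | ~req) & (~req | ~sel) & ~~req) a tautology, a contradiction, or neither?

tautology

~((sel | ~req) & (~req | ~sel) & ~~req)
= ~((sel & ~sel | ~req) & ~~req)   [distribution]
= ~(~req & ~~req)   [complement / identity]
= req | ~req   [De Morgan]
= 1   [complement]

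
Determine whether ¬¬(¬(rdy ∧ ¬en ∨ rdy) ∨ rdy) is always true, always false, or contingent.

¬¬(¬(rdy ∧ ¬en ∨ rdy) ∨ rdy)
= ¬¬(¬rdy ∨ rdy)
= ¬rdy ∨ rdy
= True

always true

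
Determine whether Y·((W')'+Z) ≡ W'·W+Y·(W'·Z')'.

Yes

E1: Y·((W')'+Z)
    = Y·(W+Z)
E2: W'·W+Y·(W'·Z')'
    = Y·(W'·Z')'
    = Y·(W+Z)
Both reduce to Y·(W+Z), so they are equivalent.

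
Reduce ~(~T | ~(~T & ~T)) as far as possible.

~(~T | ~(~T & ~T))
= ~(~T | ~~T)   [idempotence]
= T & ~T   [De Morgan]
= 0   [complement]

0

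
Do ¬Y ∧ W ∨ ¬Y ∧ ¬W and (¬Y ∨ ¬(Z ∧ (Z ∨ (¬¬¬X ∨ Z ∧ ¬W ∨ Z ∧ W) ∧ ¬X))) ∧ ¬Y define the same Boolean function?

Yes

E1: ¬Y ∧ W ∨ ¬Y ∧ ¬W
    = ¬Y   (distribution)
E2: (¬Y ∨ ¬(Z ∧ (Z ∨ (¬¬¬X ∨ Z ∧ ¬W ∨ Z ∧ W) ∧ ¬X))) ∧ ¬Y
    = (¬Y ∨ ¬(Z ∧ (Z ∨ (¬¬¬X ∨ Z) ∧ ¬X))) ∧ ¬Y   (distribution)
    = (¬Y ∨ ¬(Z ∧ (Z ∨ (¬X ∨ Z) ∧ ¬X))) ∧ ¬Y   (double negation)
    = (¬Y ∨ ¬(Z ∧ (Z ∨ ¬X))) ∧ ¬Y   (absorption)
    = (¬Y ∨ ¬Z) ∧ ¬Y   (absorption)
    = ¬Y   (absorption)
Both reduce to ¬Y, so they are equivalent.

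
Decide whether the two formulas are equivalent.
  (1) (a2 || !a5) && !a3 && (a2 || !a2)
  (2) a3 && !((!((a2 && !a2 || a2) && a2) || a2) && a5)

E1: (a2 || !a5) && !a3 && (a2 || !a2)
    = (a2 || !a5) && !a3   — complement / identity
E2: a3 && !((!((a2 && !a2 || a2) && a2) || a2) && a5)
    = a3 && !((!(a2 && a2) || a2) && a5)   — complement / identity
    = a3 && !((!a2 || a2) && a5)   — idempotence
    = a3 && !a5   — complement / identity
These differ: at a2=1, a3=0, a5=0, E1 = 1 but E2 = 0.

No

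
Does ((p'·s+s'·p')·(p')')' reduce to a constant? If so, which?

yes, True

((p'·s+s'·p')·(p')')'
= (p'·(p')')'   — distribution
= p+p'   — De Morgan
= 1   — complement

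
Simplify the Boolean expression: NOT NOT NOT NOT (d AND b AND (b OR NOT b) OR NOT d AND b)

b

NOT NOT NOT NOT (d AND b AND (b OR NOT b) OR NOT d AND b)
= NOT NOT NOT NOT (d AND b OR NOT d AND b)   — complement / identity
= NOT NOT NOT NOT b   — distribution
= NOT NOT b   — double negation
= b   — double negation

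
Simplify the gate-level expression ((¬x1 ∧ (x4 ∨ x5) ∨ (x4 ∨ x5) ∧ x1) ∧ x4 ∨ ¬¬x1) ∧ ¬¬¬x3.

(x4 ∨ x1) ∧ ¬x3

((¬x1 ∧ (x4 ∨ x5) ∨ (x4 ∨ x5) ∧ x1) ∧ x4 ∨ ¬¬x1) ∧ ¬¬¬x3
= ((x4 ∨ x5) ∧ x4 ∨ ¬¬x1) ∧ ¬¬¬x3
= (x4 ∨ ¬¬x1) ∧ ¬¬¬x3
= (x4 ∨ ¬¬x1) ∧ ¬x3
= (x4 ∨ x1) ∧ ¬x3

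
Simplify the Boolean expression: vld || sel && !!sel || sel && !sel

vld || sel && !!sel || sel && !sel
= vld || sel && sel || sel && !sel   — double negation
= vld || sel   — distribution

vld || sel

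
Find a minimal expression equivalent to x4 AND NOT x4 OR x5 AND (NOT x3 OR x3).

x4 AND NOT x4 OR x5 AND (NOT x3 OR x3)
= x5 AND (NOT x3 OR x3)   (complement / identity)
= x5   (complement / identity)

x5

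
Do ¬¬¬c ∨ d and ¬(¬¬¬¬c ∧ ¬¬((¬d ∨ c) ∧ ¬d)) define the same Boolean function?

E1: ¬¬¬c ∨ d
    = ¬c ∨ d
E2: ¬(¬¬¬¬c ∧ ¬¬((¬d ∨ c) ∧ ¬d))
    = ¬¬¬c ∨ ¬((¬d ∨ c) ∧ ¬d)
    = ¬c ∨ ¬((¬d ∨ c) ∧ ¬d)
    = ¬c ∨ ¬¬d
    = ¬c ∨ d
Both reduce to ¬c ∨ d, so they are equivalent.

Yes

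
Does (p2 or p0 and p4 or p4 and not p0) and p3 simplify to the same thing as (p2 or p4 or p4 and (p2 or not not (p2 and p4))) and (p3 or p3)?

E1: (p2 or p0 and p4 or p4 and not p0) and p3
    = (p2 or p4) and p3
E2: (p2 or p4 or p4 and (p2 or not not (p2 and p4))) and (p3 or p3)
    = (p2 or p4 or p4 and (p2 or p2 and p4)) and (p3 or p3)
    = (p2 or p4 or p4 and p2) and (p3 or p3)
    = (p2 or p4) and (p3 or p3)
    = (p2 or p4) and p3
Both reduce to (p2 or p4) and p3, so they are equivalent.

Yes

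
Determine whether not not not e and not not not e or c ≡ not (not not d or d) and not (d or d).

No

E1: not not not e and not not not e or c
    = not not not e or c   (idempotence)
    = not e or c   (double negation)
E2: not (not not d or d) and not (d or d)
    = not (d or d) and not (d or d)   (double negation)
    = not (d or d)   (idempotence)
    = not d   (idempotence)
These differ: at c=0, d=1, e=0, E1 = 1 but E2 = 0.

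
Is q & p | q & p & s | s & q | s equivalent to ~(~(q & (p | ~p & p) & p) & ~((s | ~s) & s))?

E1: q & p | q & p & s | s & q | s
    = q & p | q & p & s | s   — absorption
    = q & p | s   — absorption
E2: ~(~(q & (p | ~p & p) & p) & ~((s | ~s) & s))
    = ~(~(q & p & p) & ~((s | ~s) & s))   — complement / identity
    = ~(~(q & p) & ~((s | ~s) & s))   — idempotence
    = q & p | (s | ~s) & s   — De Morgan
    = q & p | s   — complement / identity
Both reduce to q & p | s, so they are equivalent.

Yes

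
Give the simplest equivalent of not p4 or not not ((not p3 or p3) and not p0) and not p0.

not p4 or not p0

not p4 or not not ((not p3 or p3) and not p0) and not p0
= not p4 or not not not p0 and not p0   (complement / identity)
= not p4 or not p0 and not p0   (double negation)
= not p4 or not p0   (idempotence)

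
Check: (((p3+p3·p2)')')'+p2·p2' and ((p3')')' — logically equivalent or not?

Yes

E1: (((p3+p3·p2)')')'+p2·p2'
    = (((p3+p3·p2)')')'   [complement / identity]
    = (p3+p3·p2)'   [double negation]
    = p3'   [absorption]
E2: ((p3')')'
    = p3'   [double negation]
Both reduce to p3', so they are equivalent.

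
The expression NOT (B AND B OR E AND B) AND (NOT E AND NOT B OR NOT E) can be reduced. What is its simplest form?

NOT (B AND B OR E AND B) AND (NOT E AND NOT B OR NOT E)
= NOT ((B OR E) AND B) AND (NOT E AND NOT B OR NOT E)   — distribution
= NOT ((B OR E) AND B) AND NOT E   — absorption
= NOT B AND NOT E   — absorption

NOT B AND NOT E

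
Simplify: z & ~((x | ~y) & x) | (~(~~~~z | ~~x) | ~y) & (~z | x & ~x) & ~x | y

z & ~((x | ~y) & x) | (~(~~~~z | ~~x) | ~y) & (~z | x & ~x) & ~x | y
= z & ~x | (~(~~~~z | ~~x) | ~y) & (~z | x & ~x) & ~x | y
= z & ~x | (~(~~~~z | ~~x) | ~y) & ~z & ~x | y
= z & ~x | (~~~z & ~x | ~y) & ~z & ~x | y
= z & ~x | (~z & ~x | ~y) & ~z & ~x | y
= z & ~x | ~z & ~x | y
= ~x | y

~x | y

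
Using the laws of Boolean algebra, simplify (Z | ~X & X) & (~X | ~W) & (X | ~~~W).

Z & ~W

(Z | ~X & X) & (~X | ~W) & (X | ~~~W)
= (Z | ~X & X) & (~X | ~W) & (X | ~W)
= (Z | ~X & X) & (~X & X | ~W)
= ~X & X | Z & ~W
= Z & ~W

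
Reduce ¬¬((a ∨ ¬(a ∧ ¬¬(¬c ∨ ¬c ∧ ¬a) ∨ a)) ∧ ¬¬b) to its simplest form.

b

¬¬((a ∨ ¬(a ∧ ¬¬(¬c ∨ ¬c ∧ ¬a) ∨ a)) ∧ ¬¬b)
= ¬¬((a ∨ ¬(a ∧ ¬¬¬c ∨ a)) ∧ ¬¬b)   (absorption)
= ¬¬((a ∨ ¬(a ∧ ¬¬¬c ∨ a)) ∧ b)   (double negation)
= ¬¬((a ∨ ¬(a ∧ ¬c ∨ a)) ∧ b)   (double negation)
= ¬¬((a ∨ ¬a) ∧ b)   (absorption)
= ¬¬b   (complement / identity)
= b   (double negation)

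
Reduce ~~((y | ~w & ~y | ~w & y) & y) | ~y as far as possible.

~~((y | ~w & ~y | ~w & y) & y) | ~y
= ~~((y | ~w) & y) | ~y   — distribution
= (y | ~w) & y | ~y   — double negation
= y | ~y   — absorption
= 1   — complement

1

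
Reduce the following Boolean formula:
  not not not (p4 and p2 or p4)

not not not (p4 and p2 or p4)
= not not not p4   [absorption]
= not p4   [double negation]

not p4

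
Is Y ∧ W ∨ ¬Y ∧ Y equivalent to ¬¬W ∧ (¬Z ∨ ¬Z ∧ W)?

No

E1: Y ∧ W ∨ ¬Y ∧ Y
    = Y ∧ W
E2: ¬¬W ∧ (¬Z ∨ ¬Z ∧ W)
    = W ∧ (¬Z ∨ ¬Z ∧ W)
    = W ∧ ¬Z
These differ: at W=1, Y=0, Z=0, E1 = 0 but E2 = 1.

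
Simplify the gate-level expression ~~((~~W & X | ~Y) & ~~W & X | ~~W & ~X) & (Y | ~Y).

W

~~((~~W & X | ~Y) & ~~W & X | ~~W & ~X) & (Y | ~Y)
= ~~(~~W & X | ~~W & ~X) & (Y | ~Y)   — absorption
= ~~~~W & (Y | ~Y)   — distribution
= ~~~~W   — complement / identity
= ~~W   — double negation
= W   — double negation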